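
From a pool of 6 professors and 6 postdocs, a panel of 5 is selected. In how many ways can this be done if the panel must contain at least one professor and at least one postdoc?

Total 5-person selections from all 12: C(12,5) = 792.
Selections missing a whole group: no professors → C(6,5) = 6; no postdocs → C(6,5) = 6.
Both groups omitted at once is impossible, so 792 − 12 = 780.

780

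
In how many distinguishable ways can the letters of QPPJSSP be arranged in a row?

The 7 letters of QPPJSSP have repeats: P appearing 3 times and S appearing twice.
Dividing 7! = 5040 by 3!·2! = 12 for the repeated letters gives 420.

420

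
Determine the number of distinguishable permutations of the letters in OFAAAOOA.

The 8 letters of OFAAAOOA have repeats: A appearing 4 times and O appearing 3 times.
The number of distinct arrangements is 8!/(4!·3!) = 40320/144 = 280.

280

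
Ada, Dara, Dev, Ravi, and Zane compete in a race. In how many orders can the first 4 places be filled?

120

There are 5 choices for 1st place, 4 for 2nd, and so on down to 2 for position 4.
That gives 5 × 4 × 3 × 2 = 120.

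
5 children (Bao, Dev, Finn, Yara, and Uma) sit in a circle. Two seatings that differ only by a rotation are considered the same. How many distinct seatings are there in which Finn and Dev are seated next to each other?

Treat {Finn, Dev} as one unit (2 internal orders) and seat the resulting 4 units around the table: (3)! circular arrangements.
So 2 × (3)! = 2 × 6 = 12.

12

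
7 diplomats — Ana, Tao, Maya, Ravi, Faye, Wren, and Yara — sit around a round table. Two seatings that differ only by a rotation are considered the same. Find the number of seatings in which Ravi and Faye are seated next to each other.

Glue Ravi and Faye into a block (2 internal orders). Seating 6 units around a circle gives (5)! arrangements.
So 2 × (5)! = 2 × 120 = 240.

240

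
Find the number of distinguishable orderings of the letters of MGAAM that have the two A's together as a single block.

Treat the 2 copies of A as a single block. The multiset to arrange is then {AA, G, M, M}, 4 items in all.
That gives (4)!/(2!) = 12 arrangements.

12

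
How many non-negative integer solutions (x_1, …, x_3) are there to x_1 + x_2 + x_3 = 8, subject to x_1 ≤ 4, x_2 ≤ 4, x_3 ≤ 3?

10

Without the upper bounds there are C(10,2) = 45 ways to split 8 among 3 variables.
Subtract solutions that violate a single cap (substitute x_i' = x_i − (cap_i+1)): x_1 ≥ 5 gives C(5,2) = 10; x_2 ≥ 5 gives C(5,2) = 10; x_3 ≥ 4 gives C(6,2) = 15. Together 35.
No two caps can be exceeded simultaneously, so the pair terms are all 0.
By inclusion–exclusion the count is 45 − 35 + 0 = 10.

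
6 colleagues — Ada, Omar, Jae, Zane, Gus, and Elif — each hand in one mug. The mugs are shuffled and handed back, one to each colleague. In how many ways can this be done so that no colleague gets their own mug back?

Let Aᵢ be the assignments in which colleague i gets their own mug. We want the size of the complement of A₁∪…∪A_6.
By inclusion–exclusion this is Σ_{j=0}^{6} (−1)^j C(6,j)·(6−j)!.
Computing: 720 − 720 + 360 − 120 + 30 − 6 + 1 = 265.

265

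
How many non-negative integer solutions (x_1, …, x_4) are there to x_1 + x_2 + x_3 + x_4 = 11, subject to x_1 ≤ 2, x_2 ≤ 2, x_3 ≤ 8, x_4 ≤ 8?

Without the upper bounds there are C(14,3) = 364 ways to split 11 among 4 variables.
Subtract solutions that violate a single cap (substitute x_i' = x_i − (cap_i+1)): x_1 ≥ 3 gives C(11,3) = 165; x_2 ≥ 3 gives C(11,3) = 165; x_3 ≥ 9 gives C(5,3) = 10; x_4 ≥ 9 gives C(5,3) = 10. Together 350.
Add back pairs where two caps are both exceeded: 56 + 0 + 0 + 0 + 0 + 0 = 56.
By inclusion–exclusion the count is 364 − 350 + 56 = 70.

70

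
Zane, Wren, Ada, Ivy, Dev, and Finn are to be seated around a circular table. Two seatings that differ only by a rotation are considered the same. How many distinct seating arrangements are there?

Around a circle, 6 distinct people have 6!/6 = (5)! = 120 rotationally distinct seatings.

120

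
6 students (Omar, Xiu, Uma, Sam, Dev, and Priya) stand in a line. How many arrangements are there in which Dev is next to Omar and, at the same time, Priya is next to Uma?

96

Treat {Dev,Omar} as one block (2 orders) and {Priya,Uma} as another (2 orders).
That leaves 4 units to arrange: 2 × 2 × 4! = 4 × 24 = 96.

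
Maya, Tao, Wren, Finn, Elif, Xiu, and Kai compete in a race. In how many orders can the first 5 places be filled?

This is an ordered selection of 5 from 7: P(7,5).
That gives 7 × 6 × 5 × 4 × 3 = 2520.

2520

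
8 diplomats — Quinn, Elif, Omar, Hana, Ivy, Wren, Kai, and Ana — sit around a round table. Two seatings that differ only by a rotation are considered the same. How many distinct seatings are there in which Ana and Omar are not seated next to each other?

3600

All circular seatings of 8 people number (7)! = 5040.
Those with Ana next to Omar: fuse the pair into one unit and seat 7 units around a circle — 2·(6)! = 1440.
Subtracting, 5040 − 1440 = 3600.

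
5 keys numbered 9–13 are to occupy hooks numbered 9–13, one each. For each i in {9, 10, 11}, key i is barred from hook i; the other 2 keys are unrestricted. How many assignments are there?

64

Let Aᵢ (for i ∈ {9, 10, 11}) be the placements that put key i in its forbidden hook. Any j of these fix j positions, leaving (5−j)! ways to fill the rest, and there are C(3,j) ways to pick which j.
By inclusion–exclusion, the number of valid placements is Σ_{j=0}^{3} (−1)^j C(3,j)·(5−j)!.
Computing: 120 − 72 + 18 − 2 = 64.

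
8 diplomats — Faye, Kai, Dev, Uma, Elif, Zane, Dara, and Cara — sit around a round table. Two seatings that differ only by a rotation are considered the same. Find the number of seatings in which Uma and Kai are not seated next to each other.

All circular seatings of 8 people number (7)! = 5040.
Those with Uma next to Kai: fuse the pair into one unit and seat 7 units around a circle — 2·(6)! = 1440.
Subtracting, 5040 − 1440 = 3600.

3600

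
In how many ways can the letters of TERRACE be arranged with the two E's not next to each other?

900

Total arrangements of TERRACE: 7!/(2!·2!) = 1260.
If the two E's are adjacent, glue them into one block, leaving 6 items to arrange: (6)!/(2!) = 360 ways.
Subtracting, 1260 − 360 = 900 arrangements keep the E's apart.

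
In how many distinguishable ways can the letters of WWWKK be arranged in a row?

10

Letter multiplicities in WWWKK: K×2, W×3.
So there are 5! / (3!·2!) = 10 distinguishable arrangements.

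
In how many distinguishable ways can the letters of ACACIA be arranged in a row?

60

The 6 letters of ACACIA have repeats: A appearing 3 times and C appearing twice.
Dividing 6! = 720 by 3!·2! = 12 for the repeated letters gives 60.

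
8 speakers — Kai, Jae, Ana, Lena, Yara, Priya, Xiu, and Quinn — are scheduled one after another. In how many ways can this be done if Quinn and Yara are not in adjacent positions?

There are 8! = 40320 arrangements in all. If Quinn and Yara are adjacent, merging them into one block gives 2·(7)! = 10080 arrangements.
Complementary counting: 40320 − 10080 = 30240.

30240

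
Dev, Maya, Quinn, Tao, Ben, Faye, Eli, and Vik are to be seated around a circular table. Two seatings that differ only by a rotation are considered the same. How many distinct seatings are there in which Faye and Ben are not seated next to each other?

3600

Without the restriction there are (7)! = 5040 seatings.
Those with Faye next to Ben: fuse the pair into one unit and seat 7 units around a circle — 2·(6)! = 1440.
Subtracting, 5040 − 1440 = 3600.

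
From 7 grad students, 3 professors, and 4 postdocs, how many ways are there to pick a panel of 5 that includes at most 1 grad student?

266

Split by how many grad students are chosen (0 through 1).
Sum: C(7,0)·C(7,5) + C(7,1)·C(7,4) = 21 + 245 = 266.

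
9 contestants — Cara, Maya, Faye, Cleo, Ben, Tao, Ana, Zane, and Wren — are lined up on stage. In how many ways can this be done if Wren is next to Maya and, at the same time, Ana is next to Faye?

Treat {Wren,Maya} as one block (2 orders) and {Ana,Faye} as another (2 orders).
That leaves 7 units to arrange: 2 × 2 × 7! = 4 × 5040 = 20160.

20160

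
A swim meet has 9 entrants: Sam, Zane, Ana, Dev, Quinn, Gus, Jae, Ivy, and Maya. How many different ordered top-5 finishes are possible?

15120

There are 9 choices for 1st place, 8 for 2nd, and so on down to 5 for position 5.
That gives 9 × 8 × 7 × 6 × 5 = 15120.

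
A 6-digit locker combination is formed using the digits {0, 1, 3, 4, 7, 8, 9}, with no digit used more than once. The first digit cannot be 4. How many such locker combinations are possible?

4320

The first digit has 7−1 = 6 choices (anything except 4).
The remaining 5 digits are filled from the other 6 symbols without repetition: 6 × 5 × 4 × 3 × 2 = 720.
Total: 6 × 720 = 4320.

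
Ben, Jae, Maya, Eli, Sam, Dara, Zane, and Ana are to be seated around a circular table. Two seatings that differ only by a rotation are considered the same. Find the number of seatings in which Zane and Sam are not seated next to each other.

3600

Without the restriction there are (7)! = 5040 seatings.
Seatings with Zane beside Sam: treat them as a block with 2 internal orders, giving 2 × (6)! = 1440.
Subtracting, 5040 − 1440 = 3600.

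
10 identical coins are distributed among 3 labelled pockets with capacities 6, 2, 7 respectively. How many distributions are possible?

Ignoring the caps, the number of non-negative solutions to x_1+…+x_3 = 10 is C(12,2) = 66.
Subtract solutions that violate a single cap (substitute x_i' = x_i − (cap_i+1)): x_1 ≥ 7 gives C(5,2) = 10; x_2 ≥ 3 gives C(9,2) = 36; x_3 ≥ 8 gives C(4,2) = 6. Together 52.
Add back pairs where two caps are both exceeded: 1 + 0 + 0 = 1.
By inclusion–exclusion the count is 66 − 52 + 1 = 15.

15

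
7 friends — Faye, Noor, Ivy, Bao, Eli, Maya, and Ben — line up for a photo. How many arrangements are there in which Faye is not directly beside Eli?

3600

There are 7! = 5040 arrangements in all. If Faye and Eli are adjacent, merging them into one block gives 2·(6)! = 1440 arrangements.
Complementary counting: 5040 − 1440 = 3600.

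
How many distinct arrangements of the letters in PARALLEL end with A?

840

With the last slot taken by A, it remains to arrange the other 7 letters (PRALLEL).
Those 7 letters have L appearing 3 times, giving (7)!/(3!) = 840.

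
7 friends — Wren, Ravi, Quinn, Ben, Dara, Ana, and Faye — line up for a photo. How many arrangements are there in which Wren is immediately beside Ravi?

1440

Place the 5 others and the Wren-Ravi pair as 6 objects in a line; the pair has 2 internal arrangements.
So the count is 2·(6)! = 1440.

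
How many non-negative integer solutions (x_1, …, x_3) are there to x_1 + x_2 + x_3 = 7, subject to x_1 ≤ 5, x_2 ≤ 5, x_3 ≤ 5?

27

By stars and bars, unrestricted non-negative solutions to x_1+…+x_3 = 7 number C(7+2,2) = 36.
Subtract solutions that violate a single cap (substitute x_i' = x_i − (cap_i+1)): x_1 ≥ 6 gives C(3,2) = 3; x_2 ≥ 6 gives C(3,2) = 3; x_3 ≥ 6 gives C(3,2) = 3. Together 9.
No two caps can be exceeded simultaneously, so the pair terms are all 0.
By inclusion–exclusion the count is 36 − 9 + 0 = 27.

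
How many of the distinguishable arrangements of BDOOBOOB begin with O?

With the first slot taken by O, it remains to arrange the other 7 letters (BDOBOOB).
Those 7 letters have B appearing 3 times and O appearing 3 times, giving (7)!/(3!·3!) = 140.

140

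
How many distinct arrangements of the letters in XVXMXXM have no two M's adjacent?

There are 7!/(4!·2!) = 105 arrangements of XVXMXXM in total.
Arrangements with the M's together: treat MM as one letter, giving (6)!/(4!) = 30.
Subtracting, 105 − 30 = 75 arrangements keep the M's apart.

75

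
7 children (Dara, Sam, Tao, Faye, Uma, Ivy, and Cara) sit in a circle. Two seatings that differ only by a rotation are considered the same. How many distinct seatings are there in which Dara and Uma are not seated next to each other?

All circular seatings of 7 people number (6)! = 720.
Seatings with Dara beside Uma: treat them as a block with 2 internal orders, giving 2 × (5)! = 240.
Subtracting, 720 − 240 = 480.

480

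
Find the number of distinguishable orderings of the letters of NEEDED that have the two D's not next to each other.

40

Total arrangements of NEEDED: 6!/(3!·2!) = 60.
Arrangements with the D's together: treat DD as one letter, giving (5)!/(3!) = 20.
Hence 60 − 20 = 40.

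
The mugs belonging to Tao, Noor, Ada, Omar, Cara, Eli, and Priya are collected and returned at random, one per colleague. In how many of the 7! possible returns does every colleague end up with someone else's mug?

1854

Count assignments avoiding every fixed point. For any j of the 7 colleagues fixed to their own mug, the other 7−j can be arranged in (7−j)! ways.
By inclusion–exclusion this is Σ_{j=0}^{7} (−1)^j C(7,j)·(7−j)!.
Computing: 5040 − 5040 + 2520 − 840 + 210 − 42 + 7 − 1 = 1854.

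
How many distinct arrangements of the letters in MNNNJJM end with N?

90

Fix N in the last position and arrange the remaining 6 letters.
Those 6 letters have J appearing twice, M appearing twice, and N appearing twice, giving (6)!/(2!·2!·2!) = 90.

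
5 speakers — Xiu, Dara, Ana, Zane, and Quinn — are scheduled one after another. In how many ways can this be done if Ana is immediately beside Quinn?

48

Glue Ana and Quinn into one block (2 internal orders), leaving 4 units to arrange in a row.
So the count is 2·(4)! = 48.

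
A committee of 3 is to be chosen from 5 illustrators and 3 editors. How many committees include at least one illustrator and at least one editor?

Unrestricted: C(8,3) = 56 ways to pick any 3 of the 8.
Selections missing a whole group: no illustrators → C(3,3) = 1; no editors → C(5,3) = 10.
Both groups omitted at once is impossible, so 56 − 11 = 45.

45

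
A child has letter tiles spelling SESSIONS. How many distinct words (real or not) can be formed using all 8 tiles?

1680

Letter multiplicities in SESSIONS: E×1, I×1, N×1, O×1, S×4.
Dividing 8! = 40320 by 4! = 24 for the repeated letters gives 1680.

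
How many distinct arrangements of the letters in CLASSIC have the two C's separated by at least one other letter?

There are 7!/(2!·2!) = 1260 arrangements of CLASSIC in total.
Arrangements with the C's together: treat CC as one letter, giving (6)!/(2!) = 360.
Subtracting, 1260 − 360 = 900 arrangements keep the C's apart.

900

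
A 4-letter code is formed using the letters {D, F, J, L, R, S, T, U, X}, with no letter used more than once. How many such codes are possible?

With no repetition, fill the 4 letters in order: 9 choices, then 8, down to 6.
9 × 8 × 7 × 6 = 3024.

3024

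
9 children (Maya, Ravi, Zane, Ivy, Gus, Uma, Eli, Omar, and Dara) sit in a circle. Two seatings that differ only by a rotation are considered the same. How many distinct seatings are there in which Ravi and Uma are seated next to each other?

Treat {Ravi, Uma} as one unit (2 internal orders) and seat the resulting 8 units around the table: (7)! circular arrangements.
So 2 × (7)! = 2 × 5040 = 10080.

10080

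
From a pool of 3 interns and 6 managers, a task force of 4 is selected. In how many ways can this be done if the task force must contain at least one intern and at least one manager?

Unrestricted: C(9,4) = 126 ways to pick any 4 of the 9.
Selections missing a whole group: no interns → C(6,4) = 15; no managers → C(3,4) = 0.
Both groups omitted at once is impossible, so 126 − 15 = 111.

111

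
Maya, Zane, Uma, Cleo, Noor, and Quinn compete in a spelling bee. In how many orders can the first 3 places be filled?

This is an ordered selection of 3 from 6: P(6,3).
That gives 6 × 5 × 4 = 120.

120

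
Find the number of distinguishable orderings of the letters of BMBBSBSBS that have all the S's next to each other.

42

Treat the 3 copies of S as a single block. The multiset to arrange is then {SSS, B, B, B, B, B, M}, 7 items in all.
That gives (7)!/(5!) = 42 arrangements.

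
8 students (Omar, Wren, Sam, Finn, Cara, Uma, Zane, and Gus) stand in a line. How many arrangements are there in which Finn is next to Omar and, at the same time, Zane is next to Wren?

2880

Treat {Finn,Omar} as one block (2 orders) and {Zane,Wren} as another (2 orders).
That leaves 6 units to arrange: 2 × 2 × 6! = 4 × 720 = 2880.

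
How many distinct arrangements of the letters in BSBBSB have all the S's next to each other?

5

Treat the 2 copies of S as a single block. The multiset to arrange is then {SS, B, B, B, B}, 5 items in all.
That gives (5)!/(4!) = 5 arrangements.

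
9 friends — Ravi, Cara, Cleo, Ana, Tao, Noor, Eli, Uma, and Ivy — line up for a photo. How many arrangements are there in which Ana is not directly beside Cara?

There are 9! = 362880 arrangements in all. If Ana and Cara are adjacent, merging them into one block gives 2·(8)! = 80640 arrangements.
So 362880 − 80640 = 282240 arrangements keep them apart.

282240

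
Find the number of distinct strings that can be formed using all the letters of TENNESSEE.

3780

The 9 letters of TENNESSEE have repeats: E appearing 4 times, N appearing twice, and S appearing twice.
The number of distinct arrangements is 9!/(4!·2!·2!) = 362880/96 = 3780.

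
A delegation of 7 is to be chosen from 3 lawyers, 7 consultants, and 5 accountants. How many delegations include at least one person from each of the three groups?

5516

With no constraint there are C(15,7) = 6435 possible selections.
Selections missing a whole group: no lawyers → C(12,7) = 792; no consultants → C(8,7) = 8; no accountants → C(10,7) = 120.
Add back selections omitting two groups (i.e. drawn from a single group): C(3,7) + C(7,7) + C(5,7) = 1.
By inclusion–exclusion: 6435 − 920 + 1 = 5516.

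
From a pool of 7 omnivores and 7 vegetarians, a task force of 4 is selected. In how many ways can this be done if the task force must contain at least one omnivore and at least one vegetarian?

931

Unrestricted: C(14,4) = 1001 ways to pick any 4 of the 14.
Selections missing a whole group: no omnivores → C(7,4) = 35; no vegetarians → C(7,4) = 35.
Both groups omitted at once is impossible, so 1001 − 70 = 931.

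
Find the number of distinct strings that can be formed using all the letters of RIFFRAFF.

840

RIFFRAFF has 8 letters with F appearing 4 times and R appearing twice.
The number of distinct arrangements is 8!/(4!·2!) = 40320/48 = 840.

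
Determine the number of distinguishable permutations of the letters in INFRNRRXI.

15120

Letter multiplicities in INFRNRRXI: F×1, I×2, N×2, R×3, X×1.
The number of distinct arrangements is 9!/(3!·2!·2!) = 362880/24 = 15120.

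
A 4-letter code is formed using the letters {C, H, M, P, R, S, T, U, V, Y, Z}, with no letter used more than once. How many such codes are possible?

With no repetition, fill the 4 letters in order: 11 choices, then 10, down to 8.
11 × 10 × 9 × 8 = 7920.

7920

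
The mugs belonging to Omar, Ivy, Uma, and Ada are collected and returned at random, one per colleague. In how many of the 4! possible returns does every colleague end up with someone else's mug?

9

Count assignments avoiding every fixed point. For any j of the 4 colleagues fixed to their own mug, the other 4−j can be arranged in (4−j)! ways.
By inclusion–exclusion this is Σ_{j=0}^{4} (−1)^j C(4,j)·(4−j)!.
Computing: 24 − 24 + 12 − 4 + 1 = 9.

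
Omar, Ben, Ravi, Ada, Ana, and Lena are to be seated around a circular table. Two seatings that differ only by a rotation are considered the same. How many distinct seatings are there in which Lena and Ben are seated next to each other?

48

Treat {Lena, Ben} as one unit (2 internal orders) and seat the resulting 5 units around the table: (4)! circular arrangements.
So 2 × (4)! = 2 × 24 = 48.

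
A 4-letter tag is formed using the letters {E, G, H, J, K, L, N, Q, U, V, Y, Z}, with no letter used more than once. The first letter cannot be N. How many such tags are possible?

The first letter has 12−1 = 11 choices (anything except N).
The remaining 3 letters are filled from the other 11 symbols without repetition: 11 × 10 × 9 = 990.
Total: 11 × 990 = 10890.

10890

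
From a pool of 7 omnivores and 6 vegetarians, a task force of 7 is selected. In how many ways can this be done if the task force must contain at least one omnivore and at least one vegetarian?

Unrestricted: C(13,7) = 1716 ways to pick any 7 of the 13.
Subtract selections that omit an entire group: no omnivores → C(6,7) = 0; no vegetarians → C(7,7) = 1.
Both groups omitted at once is impossible, so 1716 − 1 = 1715.

1715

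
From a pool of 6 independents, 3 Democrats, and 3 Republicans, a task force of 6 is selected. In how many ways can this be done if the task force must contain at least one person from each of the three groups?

756

With no constraint there are C(12,6) = 924 possible selections.
Subtract selections that omit an entire group: no independents → C(6,6) = 1; no Democrats → C(9,6) = 84; no Republicans → C(9,6) = 84.
Add back selections omitting two groups (i.e. drawn from a single group): C(6,6) + C(3,6) + C(3,6) = 1.
By inclusion–exclusion: 924 − 169 + 1 = 756.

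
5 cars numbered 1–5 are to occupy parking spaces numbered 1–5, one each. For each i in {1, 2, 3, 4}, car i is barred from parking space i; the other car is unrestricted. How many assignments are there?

53

Let Aᵢ (for 1 ≤ i ≤ 4) be the placements that put car i in its forbidden parking space. Any j of these fix j positions, leaving (5−j)! ways to fill the rest, and there are C(4,j) ways to pick which j.
By inclusion–exclusion, the number of valid placements is Σ_{j=0}^{4} (−1)^j C(4,j)·(5−j)!.
Computing: 120 − 96 + 36 − 8 + 1 = 53.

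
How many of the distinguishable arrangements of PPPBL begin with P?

With the first slot taken by P, it remains to arrange the other 4 letters (PPBL).
Those 4 letters have P appearing twice, giving (4)!/(2!) = 12.

12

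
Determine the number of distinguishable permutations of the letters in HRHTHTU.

420

HRHTHTU has 7 letters with H appearing 3 times and T appearing twice.
Dividing 7! = 5040 by 3!·2! = 12 for the repeated letters gives 420.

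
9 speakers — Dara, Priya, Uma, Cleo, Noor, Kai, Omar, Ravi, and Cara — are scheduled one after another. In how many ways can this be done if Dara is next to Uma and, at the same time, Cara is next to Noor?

20160

Treat {Dara,Uma} as one block (2 orders) and {Cara,Noor} as another (2 orders).
That leaves 7 units to arrange: 2 × 2 × 7! = 4 × 5040 = 20160.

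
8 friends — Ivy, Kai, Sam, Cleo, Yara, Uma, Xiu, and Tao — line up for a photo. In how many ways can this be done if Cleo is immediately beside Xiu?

Place the 6 others and the Cleo-Xiu pair as 7 objects in a line; the pair has 2 internal arrangements.
That gives 2 × 7! = 2 × 5040 = 10080.

10080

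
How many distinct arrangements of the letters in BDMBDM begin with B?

Fix B in the first position and arrange the remaining 5 letters.
Those 5 letters have D appearing twice and M appearing twice, giving (5)!/(2!·2!) = 30.

30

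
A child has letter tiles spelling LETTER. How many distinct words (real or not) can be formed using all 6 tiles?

Letter multiplicities in LETTER: E×2, L×1, R×1, T×2.
So there are 6! / (2!·2!) = 180 distinguishable arrangements.

180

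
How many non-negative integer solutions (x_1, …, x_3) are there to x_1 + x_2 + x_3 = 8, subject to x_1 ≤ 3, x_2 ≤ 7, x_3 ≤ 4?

19

By stars and bars, unrestricted non-negative solutions to x_1+…+x_3 = 8 number C(8+2,2) = 45.
Subtract solutions that violate a single cap (substitute x_i' = x_i − (cap_i+1)): x_1 ≥ 4 gives C(6,2) = 15; x_2 ≥ 8 gives C(2,2) = 1; x_3 ≥ 5 gives C(5,2) = 10. Together 26.
No two caps can be exceeded simultaneously, so the pair terms are all 0.
By inclusion–exclusion the count is 45 − 26 + 0 = 19.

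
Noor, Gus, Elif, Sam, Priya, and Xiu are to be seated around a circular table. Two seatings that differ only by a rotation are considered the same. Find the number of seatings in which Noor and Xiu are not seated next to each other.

All circular seatings of 6 people number (5)! = 120.
Seatings with Noor beside Xiu: treat them as a block with 2 internal orders, giving 2 × (4)! = 48.
Subtracting, 120 − 48 = 72.

72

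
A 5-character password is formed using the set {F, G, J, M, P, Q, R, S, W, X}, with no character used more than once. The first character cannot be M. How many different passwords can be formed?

The first character has 10−1 = 9 choices (anything except M).
The remaining 4 characters are filled from the other 9 symbols without repetition: 9 × 8 × 7 × 6 = 3024.
Total: 9 × 3024 = 27216.

27216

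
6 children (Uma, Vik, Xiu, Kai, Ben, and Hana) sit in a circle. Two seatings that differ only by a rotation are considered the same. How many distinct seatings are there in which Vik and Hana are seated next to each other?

48

Glue Vik and Hana into a block (2 internal orders). Seating 5 units around a circle gives (4)! arrangements.
So 2 × (4)! = 2 × 24 = 48.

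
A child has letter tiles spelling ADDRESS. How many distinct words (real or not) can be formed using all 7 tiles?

1260

The 7 letters of ADDRESS have repeats: D appearing twice and S appearing twice.
Dividing 7! = 5040 by 2!·2! = 4 for the repeated letters gives 1260.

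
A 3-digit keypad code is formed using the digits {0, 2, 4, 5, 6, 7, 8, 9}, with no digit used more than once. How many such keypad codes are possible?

Choose and order 3 of the 8 symbols: the first digit has 8 options, the next 7, then 6.
8 × 7 × 6 = 336.

336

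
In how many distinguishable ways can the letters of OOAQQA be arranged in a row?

90

The 6 letters of OOAQQA have repeats: A appearing twice, O appearing twice, and Q appearing twice.
Dividing 6! = 720 by 2!·2!·2! = 8 for the repeated letters gives 90.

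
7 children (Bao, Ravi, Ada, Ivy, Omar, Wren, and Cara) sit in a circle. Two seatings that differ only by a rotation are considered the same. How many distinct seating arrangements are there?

720

Seat Bao anywhere (absorbing the rotational symmetry), then permute the other 6: (6)! = 720.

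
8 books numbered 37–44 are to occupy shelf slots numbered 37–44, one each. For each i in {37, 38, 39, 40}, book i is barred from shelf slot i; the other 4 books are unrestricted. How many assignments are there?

Let Aᵢ (for 37 ≤ i ≤ 40) be the placements that put book i in its forbidden shelf slot. Any j of these fix j positions, leaving (8−j)! ways to fill the rest, and there are C(4,j) ways to pick which j.
By inclusion–exclusion, the number of valid placements is Σ_{j=0}^{4} (−1)^j C(4,j)·(8−j)!.
Computing: 40320 − 20160 + 4320 − 480 + 24 = 24024.

24024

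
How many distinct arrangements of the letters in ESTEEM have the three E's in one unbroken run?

Treat the 3 copies of E as a single block. The multiset to arrange is then {EEE, M, S, T}, 4 items in all.
All 4 items are distinct, so there are (4)! = 24 arrangements.

24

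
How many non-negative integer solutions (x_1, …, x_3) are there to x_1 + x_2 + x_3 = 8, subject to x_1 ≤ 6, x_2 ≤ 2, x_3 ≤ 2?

6

Ignoring the caps, the number of non-negative solutions to x_1+…+x_3 = 8 is C(10,2) = 45.
Subtract solutions that violate a single cap (substitute x_i' = x_i − (cap_i+1)): x_1 ≥ 7 gives C(3,2) = 3; x_2 ≥ 3 gives C(7,2) = 21; x_3 ≥ 3 gives C(7,2) = 21. Together 45.
Add back pairs where two caps are both exceeded: 0 + 0 + 6 = 6.
By inclusion–exclusion the count is 45 − 45 + 6 = 6.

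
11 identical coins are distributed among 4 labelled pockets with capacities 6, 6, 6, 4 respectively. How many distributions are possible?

175

Ignoring the caps, the number of non-negative solutions to x_1+…+x_4 = 11 is C(14,3) = 364.
Subtract solutions that violate a single cap (substitute x_i' = x_i − (cap_i+1)): x_1 ≥ 7 gives C(7,3) = 35; x_2 ≥ 7 gives C(7,3) = 35; x_3 ≥ 7 gives C(7,3) = 35; x_4 ≥ 5 gives C(9,3) = 84. Together 189.
No two caps can be exceeded simultaneously, so the pair terms are all 0.
By inclusion–exclusion the count is 364 − 189 + 0 = 175.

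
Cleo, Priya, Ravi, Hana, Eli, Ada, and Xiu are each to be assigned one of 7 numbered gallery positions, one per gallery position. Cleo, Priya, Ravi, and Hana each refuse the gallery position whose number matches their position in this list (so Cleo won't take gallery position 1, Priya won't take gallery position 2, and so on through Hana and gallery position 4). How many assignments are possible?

2790

Let Aᵢ (for 1 ≤ i ≤ 4) be the placements that put person i in their forbidden gallery position. Any j of these fix j positions, leaving (7−j)! ways to fill the rest, and there are C(4,j) ways to pick which j.
By inclusion–exclusion, the number of valid placements is Σ_{j=0}^{4} (−1)^j C(4,j)·(7−j)!.
Computing: 5040 − 2880 + 720 − 96 + 6 = 2790.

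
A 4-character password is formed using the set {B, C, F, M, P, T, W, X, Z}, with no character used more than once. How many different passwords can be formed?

Choose and order 4 of the 9 symbols: the first character has 9 options, the next 8, then 7, 6.
9 × 8 × 7 × 6 = 3024.

3024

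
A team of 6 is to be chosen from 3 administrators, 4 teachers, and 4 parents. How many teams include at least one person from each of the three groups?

420

With no constraint there are C(11,6) = 462 possible selections.
Subtract selections that omit an entire group: no administrators → C(8,6) = 28; no teachers → C(7,6) = 7; no parents → C(7,6) = 7.
Add back selections omitting two groups (i.e. drawn from a single group): C(3,6) + C(4,6) + C(4,6) = 0.
By inclusion–exclusion: 462 − 42 + 0 = 420.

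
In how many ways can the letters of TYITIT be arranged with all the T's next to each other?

12

Treat the 3 copies of T as a single block. The multiset to arrange is then {TTT, I, I, Y}, 4 items in all.
That gives (4)!/(2!) = 12 arrangements.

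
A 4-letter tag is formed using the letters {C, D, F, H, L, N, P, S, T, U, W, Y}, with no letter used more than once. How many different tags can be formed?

11880

Choose and order 4 of the 12 symbols: the first letter has 12 options, the next 11, then 10, 9.
That product is 12 × 11 × 10 × 9 = 11880.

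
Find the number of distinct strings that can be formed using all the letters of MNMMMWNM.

168

MNMMMWNM has 8 letters with M appearing 5 times and N appearing twice.
So there are 8! / (5!·2!) = 168 distinguishable arrangements.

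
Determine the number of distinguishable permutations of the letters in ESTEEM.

120

Letter multiplicities in ESTEEM: E×3, M×1, S×1, T×1.
Dividing 6! = 720 by 3! = 6 for the repeated letters gives 120.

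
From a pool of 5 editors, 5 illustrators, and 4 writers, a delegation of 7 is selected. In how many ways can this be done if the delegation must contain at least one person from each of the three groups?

Unrestricted: C(14,7) = 3432 ways to pick any 7 of the 14.
Subtract selections that omit an entire group: no editors → C(9,7) = 36; no illustrators → C(9,7) = 36; no writers → C(10,7) = 120.
Add back selections omitting two groups (i.e. drawn from a single group): C(5,7) + C(5,7) + C(4,7) = 0.
By inclusion–exclusion: 3432 − 192 + 0 = 3240.

3240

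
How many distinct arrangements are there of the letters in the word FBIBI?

30

The 5 letters of FBIBI have repeats: B appearing twice and I appearing twice.
Dividing 5! = 120 by 2!·2! = 4 for the repeated letters gives 30.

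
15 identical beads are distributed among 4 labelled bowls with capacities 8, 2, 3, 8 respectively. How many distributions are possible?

54

Without the upper bounds there are C(18,3) = 816 ways to split 15 among 4 bowls.
Subtract solutions that violate a single cap (substitute x_i' = x_i − (cap_i+1)): x_1 ≥ 9 gives C(9,3) = 84; x_2 ≥ 3 gives C(15,3) = 455; x_3 ≥ 4 gives C(14,3) = 364; x_4 ≥ 9 gives C(9,3) = 84. Together 987.
Add back pairs where two caps are both exceeded: 20 + 10 + 0 + 165 + 20 + 10 = 225.
By inclusion–exclusion the count is 816 − 987 + 225 = 54.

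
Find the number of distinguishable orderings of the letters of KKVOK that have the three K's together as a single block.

6

Treat the 3 copies of K as a single block. The multiset to arrange is then {KKK, O, V}, 3 items in all.
All 3 items are distinct, so there are (3)! = 6 arrangements.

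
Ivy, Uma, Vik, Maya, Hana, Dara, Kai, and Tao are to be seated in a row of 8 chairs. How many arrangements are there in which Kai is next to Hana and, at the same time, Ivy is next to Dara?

2880

Treat {Kai,Hana} as one block (2 orders) and {Ivy,Dara} as another (2 orders).
That leaves 6 units to arrange: 2 × 2 × 6! = 4 × 720 = 2880.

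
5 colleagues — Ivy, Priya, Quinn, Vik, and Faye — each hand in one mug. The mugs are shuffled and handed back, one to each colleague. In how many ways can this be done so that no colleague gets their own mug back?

Count assignments avoiding every fixed point. For any j of the 5 colleagues fixed to their own mug, the other 5−j can be arranged in (5−j)! ways.
By inclusion–exclusion this is Σ_{j=0}^{5} (−1)^j C(5,j)·(5−j)!.
Computing: 120 − 120 + 60 − 20 + 5 − 1 = 44.

44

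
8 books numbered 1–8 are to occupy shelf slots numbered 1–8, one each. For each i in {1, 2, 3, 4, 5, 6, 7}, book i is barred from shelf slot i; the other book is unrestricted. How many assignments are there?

Let Aᵢ (for 1 ≤ i ≤ 7) be the placements that put book i in its forbidden shelf slot. Any j of these fix j positions, leaving (8−j)! ways to fill the rest, and there are C(7,j) ways to pick which j.
By inclusion–exclusion, the number of valid placements is Σ_{j=0}^{7} (−1)^j C(7,j)·(8−j)!.
Computing: 40320 − 35280 + 15120 − 4200 + 840 − 126 + 14 − 1 = 16687.

16687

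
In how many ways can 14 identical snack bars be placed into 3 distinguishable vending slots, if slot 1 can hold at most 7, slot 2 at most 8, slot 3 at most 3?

14

Without the upper bounds there are C(16,2) = 120 ways to split 14 among 3 vending slots.
Subtract solutions that violate a single cap (substitute x_i' = x_i − (cap_i+1)): x_1 ≥ 8 gives C(8,2) = 28; x_2 ≥ 9 gives C(7,2) = 21; x_3 ≥ 4 gives C(12,2) = 66. Together 115.
Add back pairs where two caps are both exceeded: 0 + 6 + 3 = 9.
By inclusion–exclusion the count is 120 − 115 + 9 = 14.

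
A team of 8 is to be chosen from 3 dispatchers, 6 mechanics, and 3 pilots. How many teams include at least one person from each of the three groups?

477

Unrestricted: C(12,8) = 495 ways to pick any 8 of the 12.
Subtract selections that omit an entire group: no dispatchers → C(9,8) = 9; no mechanics → C(6,8) = 0; no pilots → C(9,8) = 9.
Add back selections omitting two groups (i.e. drawn from a single group): C(3,8) + C(6,8) + C(3,8) = 0.
By inclusion–exclusion: 495 − 18 + 0 = 477.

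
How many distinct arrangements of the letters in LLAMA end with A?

12

With the last slot taken by A, it remains to arrange the other 4 letters (LLMA).
Those 4 letters have L appearing twice, giving (4)!/(2!) = 12.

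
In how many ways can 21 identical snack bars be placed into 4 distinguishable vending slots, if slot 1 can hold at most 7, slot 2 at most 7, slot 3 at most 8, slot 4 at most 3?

By stars and bars, unrestricted non-negative solutions to x_1+…+x_4 = 21 number C(21+3,3) = 2024.
Subtract solutions that violate a single cap (substitute x_i' = x_i − (cap_i+1)): x_1 ≥ 8 gives C(16,3) = 560; x_2 ≥ 8 gives C(16,3) = 560; x_3 ≥ 9 gives C(15,3) = 455; x_4 ≥ 4 gives C(20,3) = 1140. Together 2715.
Add back pairs where two caps are both exceeded: 56 + 35 + 220 + 35 + 220 + 165 = 731.
Subtract triples: 0 + 4 + 1 + 1 = 6.
By inclusion–exclusion the count is 2024 − 2715 + 731 − 6 = 34.

34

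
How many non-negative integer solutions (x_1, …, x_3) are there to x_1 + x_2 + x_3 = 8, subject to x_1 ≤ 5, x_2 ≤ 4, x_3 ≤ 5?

By stars and bars, unrestricted non-negative solutions to x_1+…+x_3 = 8 number C(8+2,2) = 45.
Subtract solutions that violate a single cap (substitute x_i' = x_i − (cap_i+1)): x_1 ≥ 6 gives C(4,2) = 6; x_2 ≥ 5 gives C(5,2) = 10; x_3 ≥ 6 gives C(4,2) = 6. Together 22.
No two caps can be exceeded simultaneously, so the pair terms are all 0.
By inclusion–exclusion the count is 45 − 22 + 0 = 23.

23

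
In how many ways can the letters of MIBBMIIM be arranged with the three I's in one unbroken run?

Treat the 3 copies of I as a single block. The multiset to arrange is then {III, B, B, M, M, M}, 6 items in all.
That gives (6)!/(3!·2!) = 60 arrangements.

60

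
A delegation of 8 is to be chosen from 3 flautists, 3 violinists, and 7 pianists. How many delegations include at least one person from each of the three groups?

1197

With no constraint there are C(13,8) = 1287 possible selections.
Selections missing a whole group: no flautists → C(10,8) = 45; no violinists → C(10,8) = 45; no pianists → C(6,8) = 0.
Add back selections omitting two groups (i.e. drawn from a single group): C(3,8) + C(3,8) + C(7,8) = 0.
By inclusion–exclusion: 1287 − 90 + 0 = 1197.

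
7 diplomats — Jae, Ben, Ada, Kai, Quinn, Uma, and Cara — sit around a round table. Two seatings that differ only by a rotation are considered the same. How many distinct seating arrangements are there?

720

Seat Jae anywhere (absorbing the rotational symmetry), then permute the other 6: (6)! = 720.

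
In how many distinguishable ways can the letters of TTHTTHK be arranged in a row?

105

The 7 letters of TTHTTHK have repeats: H appearing twice and T appearing 4 times.
Dividing 7! = 5040 by 4!·2! = 48 for the repeated letters gives 105.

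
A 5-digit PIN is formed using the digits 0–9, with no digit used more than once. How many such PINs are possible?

Choose and order 5 of the 10 symbols: the first digit has 10 options, the next 9, and so on down to 6.
10 × 9 × 8 × 7 × 6 = 30240.

30240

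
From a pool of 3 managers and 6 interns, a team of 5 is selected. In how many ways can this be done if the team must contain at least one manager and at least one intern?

With no constraint there are C(9,5) = 126 possible selections.
Subtract selections that omit an entire group: no managers → C(6,5) = 6; no interns → C(3,5) = 0.
Both groups omitted at once is impossible, so 126 − 6 = 120.

120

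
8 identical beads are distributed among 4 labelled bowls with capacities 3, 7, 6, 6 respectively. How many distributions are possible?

Without the upper bounds there are C(11,3) = 165 ways to split 8 among 4 bowls.
Subtract solutions that violate a single cap (substitute x_i' = x_i − (cap_i+1)): x_1 ≥ 4 gives C(7,3) = 35; x_2 ≥ 8 gives C(3,3) = 1; x_3 ≥ 7 gives C(4,3) = 4; x_4 ≥ 7 gives C(4,3) = 4. Together 44.
No two caps can be exceeded simultaneously, so the pair terms are all 0.
By inclusion–exclusion the count is 165 − 44 + 0 = 121.

121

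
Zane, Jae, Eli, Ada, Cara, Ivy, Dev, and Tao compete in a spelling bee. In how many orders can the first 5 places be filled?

6720

This is an ordered selection of 5 from 8: P(8,5).
That gives 8 × 7 × 6 × 5 × 4 = 6720.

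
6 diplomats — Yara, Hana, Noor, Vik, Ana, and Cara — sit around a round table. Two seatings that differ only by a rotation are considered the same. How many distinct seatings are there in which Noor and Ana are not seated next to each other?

All circular seatings of 6 people number (5)! = 120.
Seatings with Noor beside Ana: treat them as a block with 2 internal orders, giving 2 × (4)! = 48.
Subtracting, 120 − 48 = 72.

72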